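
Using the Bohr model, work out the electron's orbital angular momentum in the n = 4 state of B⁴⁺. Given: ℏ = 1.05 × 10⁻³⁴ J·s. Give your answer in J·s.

4.20 × 10⁻³⁴ J·s

L_n = nℏ = 4 × 1.05 × 10⁻³⁴ = 4.20 × 10⁻³⁴ J·s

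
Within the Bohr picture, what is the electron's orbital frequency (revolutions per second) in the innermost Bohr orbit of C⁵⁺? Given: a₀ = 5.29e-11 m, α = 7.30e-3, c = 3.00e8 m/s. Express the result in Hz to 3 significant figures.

r = n²a₀/Z = 8.82e-12 m, v = Zαc/n = 1.31e7 m/s
f = v/(2πr) = 2.37e17 Hz

2.37e17 Hz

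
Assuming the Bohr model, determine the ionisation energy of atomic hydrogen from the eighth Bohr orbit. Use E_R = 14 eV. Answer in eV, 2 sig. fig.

E_n = −E_R·Z²/n² = −14 × 1²/8² eV = -0.22 eV
Ionisation energy = −E_n = 0.22 eV

0.22 eV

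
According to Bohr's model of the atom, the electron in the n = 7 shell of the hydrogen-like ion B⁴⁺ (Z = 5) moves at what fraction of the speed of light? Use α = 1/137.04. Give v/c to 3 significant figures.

v_n = Zαc/n, so v/c = Zα/n = 5 × 0.00730 / 7 = 0.00521

0.00521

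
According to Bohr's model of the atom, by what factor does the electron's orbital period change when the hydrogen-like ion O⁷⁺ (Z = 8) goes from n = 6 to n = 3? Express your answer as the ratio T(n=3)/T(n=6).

T ∝ Z^-2 · n^3; with Z fixed, T ∝ n^3.
T(n=3)/T(n=6) = (3/6)^3 = 1/8

1/8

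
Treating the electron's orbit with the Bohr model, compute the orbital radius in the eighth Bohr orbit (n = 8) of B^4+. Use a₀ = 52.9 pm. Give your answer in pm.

r_n = n²a₀/Z = 8² × 52.9 / 5
    = 64 × 52.9 / 5 = 677 pm

677 pm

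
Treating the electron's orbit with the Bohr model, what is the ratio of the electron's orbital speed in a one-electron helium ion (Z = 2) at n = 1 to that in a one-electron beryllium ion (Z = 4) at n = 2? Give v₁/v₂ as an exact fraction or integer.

v ∝ Z^1 · n^-1
v₁/v₂ = (2/4)^1 · (1/2)^-1 = 1

1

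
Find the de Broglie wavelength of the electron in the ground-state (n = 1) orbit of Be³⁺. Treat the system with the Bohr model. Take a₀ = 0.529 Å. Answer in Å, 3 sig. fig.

0.831 Å

The Bohr quantisation condition is nλ = 2πr_n.
r_n = n²a₀/Z = 0.132 Å
λ = 2πr_n/n = 2π·0.132/1 = 0.831 Å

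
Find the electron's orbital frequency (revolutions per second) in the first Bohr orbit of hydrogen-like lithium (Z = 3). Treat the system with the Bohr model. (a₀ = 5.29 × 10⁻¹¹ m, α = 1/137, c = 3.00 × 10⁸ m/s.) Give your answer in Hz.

5.93 × 10¹⁶ Hz

r = n²a₀/Z = 1.76 × 10⁻¹¹ m, v = Zαc/n = 6.57 × 10⁶ m/s
f = v/(2πr) = 5.93 × 10¹⁶ Hz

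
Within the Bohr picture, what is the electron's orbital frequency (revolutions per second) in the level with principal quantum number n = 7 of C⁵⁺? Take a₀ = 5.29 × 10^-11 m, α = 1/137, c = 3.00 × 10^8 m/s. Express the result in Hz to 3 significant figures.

r = n²a₀/Z = 4.32 × 10^-10 m, v = Zαc/n = 1.88 × 10^6 m/s
f = v/(2πr) = 6.91 × 10^14 Hz

6.91 × 10^14 Hz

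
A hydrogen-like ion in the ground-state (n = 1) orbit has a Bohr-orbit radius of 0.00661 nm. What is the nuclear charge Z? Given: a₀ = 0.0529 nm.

r_n = n²a₀/Z ⇒ Z = n²a₀/r = 1² × 0.0529 / 0.00661 ≈ 8.00
Z = 8

8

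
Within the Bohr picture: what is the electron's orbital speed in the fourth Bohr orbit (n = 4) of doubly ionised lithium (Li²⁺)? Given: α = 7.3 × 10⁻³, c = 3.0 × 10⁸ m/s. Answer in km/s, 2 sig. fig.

v_n = Zαc/n = 3 × 0.0073 × 3.0 × 10⁸ / 4
    = 1600 km/s

1600 km/s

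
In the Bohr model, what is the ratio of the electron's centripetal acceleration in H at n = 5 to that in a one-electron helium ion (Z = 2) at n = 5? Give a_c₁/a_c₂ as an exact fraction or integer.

1/8

a_c ∝ Z^3 · n^-4
a_c₁/a_c₂ = (1/2)^3 · (5/5)^-4 = 1/8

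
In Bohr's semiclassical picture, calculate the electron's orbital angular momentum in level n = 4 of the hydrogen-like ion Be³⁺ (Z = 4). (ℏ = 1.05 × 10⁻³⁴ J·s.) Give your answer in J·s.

L_n = nℏ = 4 × 1.05 × 10⁻³⁴ = 4.20 × 10⁻³⁴ J·s

4.20 × 10⁻³⁴ J·s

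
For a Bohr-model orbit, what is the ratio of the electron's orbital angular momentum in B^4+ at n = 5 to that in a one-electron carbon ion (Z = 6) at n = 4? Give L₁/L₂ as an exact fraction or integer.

L = nℏ is independent of Z.
L₁/L₂ = n₁/n₂ = 5/4 = 5/4

5/4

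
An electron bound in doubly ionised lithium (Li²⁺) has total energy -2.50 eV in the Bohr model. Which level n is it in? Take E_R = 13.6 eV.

7

E_n = −E_R Z²/n² ⇒ n² = E_R Z²/(−E_n) = 13.6 × 3² / 2.50 ≈ 48.96
n = 7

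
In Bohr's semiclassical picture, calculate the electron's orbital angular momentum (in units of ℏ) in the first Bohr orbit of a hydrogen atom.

1

L_n = nℏ, so L/ℏ = n = 1.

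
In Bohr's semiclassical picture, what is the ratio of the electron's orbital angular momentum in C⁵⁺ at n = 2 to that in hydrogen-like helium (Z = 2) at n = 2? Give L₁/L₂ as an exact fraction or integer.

L = nℏ is independent of Z.
L₁/L₂ = n₁/n₂ = 2/2 = 1

1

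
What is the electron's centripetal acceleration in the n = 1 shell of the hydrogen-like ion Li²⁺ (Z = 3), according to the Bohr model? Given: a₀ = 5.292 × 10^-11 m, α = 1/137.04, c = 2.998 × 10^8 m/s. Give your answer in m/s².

r = n²a₀/Z = 1.764 × 10^-11 m, v = Zαc/n = 6.563 × 10^6 m/s
a = v²/r = (6.563 × 10^6)² / 1.764 × 10^-11 = 2.442 × 10^24 m/s²

2.442 × 10^24 m/s²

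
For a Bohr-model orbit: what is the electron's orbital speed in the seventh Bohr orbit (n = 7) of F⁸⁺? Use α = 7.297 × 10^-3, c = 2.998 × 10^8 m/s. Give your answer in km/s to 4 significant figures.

v_n = Zαc/n = 9 × 0.007297 × 2.998 × 10^8 / 7
    = 2813 km/s

2813 km/s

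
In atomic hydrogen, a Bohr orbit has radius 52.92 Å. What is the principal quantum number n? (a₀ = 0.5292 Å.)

r_n = n²a₀/Z ⇒ n² = rZ/a₀ = 52.92 × 1 / 0.5292 ≈ 100.00
n = 10

10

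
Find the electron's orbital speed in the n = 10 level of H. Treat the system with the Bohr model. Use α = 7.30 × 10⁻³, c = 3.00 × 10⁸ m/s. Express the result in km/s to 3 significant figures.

v_n = Zαc/n = 1 × 0.00730 × 3.00 × 10⁸ / 10
    = 219 km/s

219 km/s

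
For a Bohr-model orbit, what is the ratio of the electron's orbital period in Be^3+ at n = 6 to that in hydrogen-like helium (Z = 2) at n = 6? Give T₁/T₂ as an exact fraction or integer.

T ∝ Z^-2 · n^3
T₁/T₂ = (4/2)^-2 · (6/6)^3 = 1/4

1/4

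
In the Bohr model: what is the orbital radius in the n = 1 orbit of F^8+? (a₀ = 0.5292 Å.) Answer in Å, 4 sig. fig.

r_n = n²a₀/Z = 1² × 0.5292 / 9
    = 1 × 0.5292 / 9 = 0.05880 Å

0.05880 Å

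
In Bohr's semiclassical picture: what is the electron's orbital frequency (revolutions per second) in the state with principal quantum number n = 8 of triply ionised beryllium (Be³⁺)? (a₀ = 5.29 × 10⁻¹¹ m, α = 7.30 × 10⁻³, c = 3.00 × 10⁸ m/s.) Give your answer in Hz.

2.06 × 10¹⁴ Hz

r = n²a₀/Z = 8.46 × 10⁻¹⁰ m, v = Zαc/n = 1.09 × 10⁶ m/s
f = v/(2πr) = 2.06 × 10¹⁴ Hz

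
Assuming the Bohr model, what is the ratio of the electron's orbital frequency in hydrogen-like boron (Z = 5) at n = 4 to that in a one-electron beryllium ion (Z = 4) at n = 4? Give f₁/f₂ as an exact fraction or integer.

f ∝ Z^2 · n^-3
f₁/f₂ = (5/4)^2 · (4/4)^-3 = 25/16

25/16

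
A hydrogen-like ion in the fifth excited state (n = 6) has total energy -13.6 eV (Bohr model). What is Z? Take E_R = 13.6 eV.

E_n = −E_R Z²/n² ⇒ Z² = −E_n n²/E_R = 13.6 × 6² / 13.6 ≈ 36.00
Z = 6

6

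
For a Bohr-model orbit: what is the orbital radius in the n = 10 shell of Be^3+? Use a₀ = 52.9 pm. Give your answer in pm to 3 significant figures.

r_n = n²a₀/Z = 10² × 52.9 / 4
    = 100 × 52.9 / 4 = 1320 pm

1320 pm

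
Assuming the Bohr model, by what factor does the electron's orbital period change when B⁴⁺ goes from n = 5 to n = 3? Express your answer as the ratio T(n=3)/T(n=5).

T ∝ Z^-2 · n^3; with Z fixed, T ∝ n^3.
T(n=3)/T(n=5) = (3/5)^3 = 27/125

27/125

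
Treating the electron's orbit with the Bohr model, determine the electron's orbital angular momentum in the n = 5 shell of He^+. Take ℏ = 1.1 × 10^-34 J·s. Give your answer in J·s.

5.5 × 10^-34 J·s

L_n = nℏ = 5 × 1.1 × 10^-34 = 5.5 × 10^-34 J·s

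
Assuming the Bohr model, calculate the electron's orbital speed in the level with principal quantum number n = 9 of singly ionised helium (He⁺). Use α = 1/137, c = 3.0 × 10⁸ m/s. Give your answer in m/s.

4.9 × 10⁵ m/s

v_n = Zαc/n = 2 × 0.0073 × 3.0 × 10⁸ / 9
    = 4.9 × 10⁵ m/s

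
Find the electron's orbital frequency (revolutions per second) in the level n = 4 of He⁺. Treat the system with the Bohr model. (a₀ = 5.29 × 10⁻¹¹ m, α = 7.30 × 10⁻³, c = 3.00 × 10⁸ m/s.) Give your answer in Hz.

r = n²a₀/Z = 4.23 × 10⁻¹⁰ m, v = Zαc/n = 1.09 × 10⁶ m/s
f = v/(2πr) = 4.12 × 10¹⁴ Hz

4.12 × 10¹⁴ Hz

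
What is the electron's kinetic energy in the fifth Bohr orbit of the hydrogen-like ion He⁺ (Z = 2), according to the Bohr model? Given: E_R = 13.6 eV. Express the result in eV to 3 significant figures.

For a Coulomb orbit the virial theorem gives K = −E_n.
E_n = −E_R·Z²/n², so K = E_R·Z²/n² = 13.6 × 2²/5² = 2.18 eV

2.18 eV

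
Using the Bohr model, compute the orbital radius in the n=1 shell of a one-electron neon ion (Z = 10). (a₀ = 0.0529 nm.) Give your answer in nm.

r_n = n²a₀/Z = 1² × 0.0529 / 10
    = 1 × 0.0529 / 10 = 0.00529 nm

0.00529 nm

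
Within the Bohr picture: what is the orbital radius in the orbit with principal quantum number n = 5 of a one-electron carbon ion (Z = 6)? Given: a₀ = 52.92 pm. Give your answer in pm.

r_n = n²a₀/Z = 5² × 52.92 / 6
    = 25 × 52.92 / 6 = 220.5 pm

220.5 pm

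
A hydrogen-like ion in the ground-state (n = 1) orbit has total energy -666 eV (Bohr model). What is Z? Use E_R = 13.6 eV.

7

E_n = −E_R Z²/n² ⇒ Z² = −E_n n²/E_R = 666 × 1² / 13.6 ≈ 48.97
Z = 7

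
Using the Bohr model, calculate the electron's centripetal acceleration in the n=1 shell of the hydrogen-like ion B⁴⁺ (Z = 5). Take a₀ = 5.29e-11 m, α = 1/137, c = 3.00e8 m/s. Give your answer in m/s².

r = n²a₀/Z = 1.06e-11 m, v = Zαc/n = 1.09e7 m/s
a = v²/r = (1.09e7)² / 1.06e-11 = 1.13e25 m/s²

1.13e25 m/s²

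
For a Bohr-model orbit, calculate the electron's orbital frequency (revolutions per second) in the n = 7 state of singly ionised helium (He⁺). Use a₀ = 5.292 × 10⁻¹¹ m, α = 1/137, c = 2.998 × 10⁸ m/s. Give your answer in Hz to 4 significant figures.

r = n²a₀/Z = 1.297 × 10⁻⁹ m, v = Zαc/n = 6.252 × 10⁵ m/s
f = v/(2πr) = 7.675 × 10¹³ Hz

7.675 × 10¹³ Hz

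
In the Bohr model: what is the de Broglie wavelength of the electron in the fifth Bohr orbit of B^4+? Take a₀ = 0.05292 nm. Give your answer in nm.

0.3325 nm

The Bohr quantisation condition is nλ = 2πr_n.
r_n = n²a₀/Z = 0.2646 nm
λ = 2πr_n/n = 2π·0.2646/5 = 0.3325 nm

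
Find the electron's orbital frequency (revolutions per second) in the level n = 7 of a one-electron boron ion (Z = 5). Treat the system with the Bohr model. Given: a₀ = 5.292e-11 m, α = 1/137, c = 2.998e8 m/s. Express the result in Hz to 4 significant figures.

r = n²a₀/Z = 5.186e-10 m, v = Zαc/n = 1.563e6 m/s
f = v/(2πr) = 4.797e14 Hz

4.797e14 Hz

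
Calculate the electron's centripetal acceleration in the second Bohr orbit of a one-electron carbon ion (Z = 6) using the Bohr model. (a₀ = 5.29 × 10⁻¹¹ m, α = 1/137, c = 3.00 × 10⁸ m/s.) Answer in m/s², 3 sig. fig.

1.22 × 10²⁴ m/s²

r = n²a₀/Z = 3.53 × 10⁻¹¹ m, v = Zαc/n = 6.57 × 10⁶ m/s
a = v²/r = (6.57 × 10⁶)² / 3.53 × 10⁻¹¹ = 1.22 × 10²⁴ m/s²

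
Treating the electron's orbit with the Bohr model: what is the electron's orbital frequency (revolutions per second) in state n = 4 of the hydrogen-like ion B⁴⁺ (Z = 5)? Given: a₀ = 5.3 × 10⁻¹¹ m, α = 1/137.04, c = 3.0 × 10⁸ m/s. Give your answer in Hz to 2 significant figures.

r = n²a₀/Z = 1.7 × 10⁻¹⁰ m, v = Zαc/n = 2.7 × 10⁶ m/s
f = v/(2πr) = 2.6 × 10¹⁵ Hz

2.6 × 10¹⁵ Hz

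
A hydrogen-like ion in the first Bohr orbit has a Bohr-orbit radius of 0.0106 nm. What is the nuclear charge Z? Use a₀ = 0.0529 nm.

5

r_n = n²a₀/Z ⇒ Z = n²a₀/r = 1² × 0.0529 / 0.0106 ≈ 4.99
Z = 5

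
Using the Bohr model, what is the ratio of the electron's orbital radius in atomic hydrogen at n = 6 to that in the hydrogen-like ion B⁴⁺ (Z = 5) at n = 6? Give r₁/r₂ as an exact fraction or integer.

r ∝ Z^-1 · n^2
r₁/r₂ = (1/5)^-1 · (6/6)^2 = 5

5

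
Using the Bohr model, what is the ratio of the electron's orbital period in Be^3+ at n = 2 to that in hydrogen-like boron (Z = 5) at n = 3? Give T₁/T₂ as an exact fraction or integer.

T ∝ Z^-2 · n^3
T₁/T₂ = (4/5)^-2 · (2/3)^3 = 25/54

25/54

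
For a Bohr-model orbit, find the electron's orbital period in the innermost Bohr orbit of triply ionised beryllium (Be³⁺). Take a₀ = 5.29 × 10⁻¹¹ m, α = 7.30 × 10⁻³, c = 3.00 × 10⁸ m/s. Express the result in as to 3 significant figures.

r = n²a₀/Z = 1²·5.29 × 10⁻¹¹/4 = 1.32 × 10⁻¹¹ m
v = Zαc/n = 4·0.00730·3.00 × 10⁸/1 = 8.76 × 10⁶ m/s
T = 2πr/v = 9.49 × 10⁻¹⁸ s = 9.49 as

9.49 as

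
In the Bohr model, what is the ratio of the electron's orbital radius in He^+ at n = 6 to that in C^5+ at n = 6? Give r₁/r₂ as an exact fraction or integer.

r ∝ Z^-1 · n^2
r₁/r₂ = (2/6)^-1 · (6/6)^2 = 3

3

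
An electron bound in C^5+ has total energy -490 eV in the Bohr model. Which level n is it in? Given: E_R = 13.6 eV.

1

E_n = −E_R Z²/n² ⇒ n² = E_R Z²/(−E_n) = 13.6 × 6² / 490 ≈ 1.00
n = 1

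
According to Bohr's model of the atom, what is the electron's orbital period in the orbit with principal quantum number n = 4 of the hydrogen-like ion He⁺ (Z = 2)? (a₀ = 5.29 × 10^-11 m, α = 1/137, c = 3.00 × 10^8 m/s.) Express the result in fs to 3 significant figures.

2.43 fs

r = n²a₀/Z = 4²·5.29 × 10^-11/2 = 4.23 × 10^-10 m
v = Zαc/n = 2·0.00730·3.00 × 10^8/4 = 1.09 × 10^6 m/s
T = 2πr/v = 2.43 × 10^-15 s = 2.43 fs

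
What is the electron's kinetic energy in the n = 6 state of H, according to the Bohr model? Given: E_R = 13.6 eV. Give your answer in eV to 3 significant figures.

For a Coulomb orbit the virial theorem gives K = −E_n.
E_n = −E_R·Z²/n², so K = E_R·Z²/n² = 13.6 × 1²/6² = 0.378 eV

0.378 eV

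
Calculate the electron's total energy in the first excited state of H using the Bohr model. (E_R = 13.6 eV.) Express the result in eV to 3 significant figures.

E_n = −E_R·Z²/n² = −13.6 × 1²/2² = -3.40 eV

-3.40 eV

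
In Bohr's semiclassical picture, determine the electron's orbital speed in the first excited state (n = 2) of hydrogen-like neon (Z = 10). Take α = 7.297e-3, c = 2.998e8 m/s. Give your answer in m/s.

v_n = Zαc/n = 10 × 0.007297 × 2.998e8 / 2
    = 1.094e7 m/s

1.094e7 m/s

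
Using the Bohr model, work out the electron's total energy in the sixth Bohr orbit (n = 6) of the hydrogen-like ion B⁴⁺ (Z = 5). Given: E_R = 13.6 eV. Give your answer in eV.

E_n = −E_R·Z²/n² = −13.6 × 5²/6² = -9.44 eV

-9.44 eV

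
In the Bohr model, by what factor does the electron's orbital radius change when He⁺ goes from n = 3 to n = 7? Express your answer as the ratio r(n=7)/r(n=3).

49/9

r ∝ Z^-1 · n^2; with Z fixed, r ∝ n^2.
r(n=7)/r(n=3) = (7/3)^2 = 49/9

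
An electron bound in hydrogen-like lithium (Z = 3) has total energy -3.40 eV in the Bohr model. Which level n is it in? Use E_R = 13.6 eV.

E_n = −E_R Z²/n² ⇒ n² = E_R Z²/(−E_n) = 13.6 × 3² / 3.40 ≈ 36.00
n = 6

6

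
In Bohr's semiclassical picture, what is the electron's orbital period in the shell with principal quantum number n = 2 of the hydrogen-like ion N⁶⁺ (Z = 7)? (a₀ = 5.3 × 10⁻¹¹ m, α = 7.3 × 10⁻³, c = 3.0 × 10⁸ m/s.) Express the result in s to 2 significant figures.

r = n²a₀/Z = 2²·5.3 × 10⁻¹¹/7 = 3.0 × 10⁻¹¹ m
v = Zαc/n = 7·0.0073·3.0 × 10⁸/2 = 7.7 × 10⁶ m/s
T = 2πr/v = 2.5 × 10⁻¹⁷ s

2.5 × 10⁻¹⁷ s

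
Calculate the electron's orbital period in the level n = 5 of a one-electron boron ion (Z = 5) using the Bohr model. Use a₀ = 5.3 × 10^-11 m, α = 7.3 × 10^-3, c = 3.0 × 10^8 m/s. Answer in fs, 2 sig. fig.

0.76 fs

r = n²a₀/Z = 5²·5.3 × 10^-11/5 = 2.6 × 10^-10 m
v = Zαc/n = 5·0.0073·3.0 × 10^8/5 = 2.2 × 10^6 m/s
T = 2πr/v = 7.6 × 10^-16 s = 0.76 fs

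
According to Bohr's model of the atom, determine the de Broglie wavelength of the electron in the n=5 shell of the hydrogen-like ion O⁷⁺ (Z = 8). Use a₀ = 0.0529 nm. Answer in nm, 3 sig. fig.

0.208 nm

The Bohr quantisation condition is nλ = 2πr_n.
r_n = n²a₀/Z = 0.165 nm
λ = 2πr_n/n = 2π·0.165/5 = 0.208 nm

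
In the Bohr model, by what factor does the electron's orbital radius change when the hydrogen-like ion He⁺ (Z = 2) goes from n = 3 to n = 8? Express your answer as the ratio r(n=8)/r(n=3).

64/9

r ∝ Z^-1 · n^2; with Z fixed, r ∝ n^2.
r(n=8)/r(n=3) = (8/3)^2 = 64/9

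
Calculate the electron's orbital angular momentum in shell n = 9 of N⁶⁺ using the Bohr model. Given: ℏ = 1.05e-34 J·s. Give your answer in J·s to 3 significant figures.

L_n = nℏ = 9 × 1.05e-34 = 9.45e-34 J·s

9.45e-34 J·s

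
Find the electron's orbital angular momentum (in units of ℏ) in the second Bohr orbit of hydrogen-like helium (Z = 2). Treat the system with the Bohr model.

2

L_n = nℏ, so L/ℏ = n = 2.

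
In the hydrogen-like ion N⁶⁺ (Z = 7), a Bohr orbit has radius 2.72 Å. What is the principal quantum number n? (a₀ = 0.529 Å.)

r_n = n²a₀/Z ⇒ n² = rZ/a₀ = 2.72 × 7 / 0.529 ≈ 35.99
n = 6

6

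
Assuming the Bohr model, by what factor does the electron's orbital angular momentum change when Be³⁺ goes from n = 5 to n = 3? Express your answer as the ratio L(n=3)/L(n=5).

L = nℏ depends only on n, so L ∝ n.
L(n=3)/L(n=5) = (3/5)^1 = 3/5

3/5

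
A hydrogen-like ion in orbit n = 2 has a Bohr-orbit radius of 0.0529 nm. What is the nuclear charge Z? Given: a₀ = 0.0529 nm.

r_n = n²a₀/Z ⇒ Z = n²a₀/r = 2² × 0.0529 / 0.0529 ≈ 4.00
Z = 4

4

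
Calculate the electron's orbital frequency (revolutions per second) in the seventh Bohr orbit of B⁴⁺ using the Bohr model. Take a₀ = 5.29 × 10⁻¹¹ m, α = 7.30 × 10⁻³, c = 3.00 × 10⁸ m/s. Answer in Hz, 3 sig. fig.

4.80 × 10¹⁴ Hz

r = n²a₀/Z = 5.18 × 10⁻¹⁰ m, v = Zαc/n = 1.56 × 10⁶ m/s
f = v/(2πr) = 4.80 × 10¹⁴ Hz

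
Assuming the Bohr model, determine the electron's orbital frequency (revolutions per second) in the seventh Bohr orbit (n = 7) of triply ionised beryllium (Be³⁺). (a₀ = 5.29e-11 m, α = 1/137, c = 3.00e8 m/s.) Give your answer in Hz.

r = n²a₀/Z = 6.48e-10 m, v = Zαc/n = 1.25e6 m/s
f = v/(2πr) = 3.07e14 Hz

3.07e14 Hz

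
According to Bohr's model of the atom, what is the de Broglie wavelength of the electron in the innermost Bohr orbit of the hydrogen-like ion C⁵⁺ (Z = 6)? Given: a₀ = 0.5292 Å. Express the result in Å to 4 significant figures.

The Bohr quantisation condition is nλ = 2πr_n.
r_n = n²a₀/Z = 0.08820 Å
λ = 2πr_n/n = 2π·0.08820/1 = 0.5542 Å

0.5542 Å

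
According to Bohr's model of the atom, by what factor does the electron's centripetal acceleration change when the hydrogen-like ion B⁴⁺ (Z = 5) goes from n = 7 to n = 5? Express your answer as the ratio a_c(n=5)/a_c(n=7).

2401/625

a_c ∝ Z^3 · n^-4; with Z fixed, a_c ∝ n^-4.
a_c(n=5)/a_c(n=7) = (5/7)^-4 = 2401/625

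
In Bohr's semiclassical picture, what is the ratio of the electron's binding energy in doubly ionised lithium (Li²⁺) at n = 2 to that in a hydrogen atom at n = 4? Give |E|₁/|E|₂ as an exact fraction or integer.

|E| ∝ Z^2 · n^-2
|E|₁/|E|₂ = (3/1)^2 · (2/4)^-2 = 36

36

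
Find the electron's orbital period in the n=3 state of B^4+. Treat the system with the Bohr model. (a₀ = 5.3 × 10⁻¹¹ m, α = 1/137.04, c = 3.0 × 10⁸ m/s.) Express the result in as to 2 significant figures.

160 as

r = n²a₀/Z = 3²·5.3 × 10⁻¹¹/5 = 9.5 × 10⁻¹¹ m
v = Zαc/n = 5·0.0073·3.0 × 10⁸/3 = 3.6 × 10⁶ m/s
T = 2πr/v = 1.6 × 10⁻¹⁶ s = 160 as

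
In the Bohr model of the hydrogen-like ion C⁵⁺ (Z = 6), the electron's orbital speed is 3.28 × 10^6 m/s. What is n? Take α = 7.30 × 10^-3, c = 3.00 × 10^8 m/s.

v_n = Zαc/n ⇒ n = Zαc/v = 6 × 0.00730 × 3.00 × 10^8 / 3.28 × 10^6 ≈ 4.01
n = 4

4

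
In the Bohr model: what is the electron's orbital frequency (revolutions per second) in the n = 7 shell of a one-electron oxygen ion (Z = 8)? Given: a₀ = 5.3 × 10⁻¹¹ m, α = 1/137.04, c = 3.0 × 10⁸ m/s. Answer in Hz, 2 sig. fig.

r = n²a₀/Z = 3.2 × 10⁻¹⁰ m, v = Zαc/n = 2.5 × 10⁶ m/s
f = v/(2πr) = 1.2 × 10¹⁵ Hz

1.2 × 10¹⁵ Hz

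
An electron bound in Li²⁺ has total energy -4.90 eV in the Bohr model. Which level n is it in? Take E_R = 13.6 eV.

5

E_n = −E_R Z²/n² ⇒ n² = E_R Z²/(−E_n) = 13.6 × 3² / 4.90 ≈ 24.98
n = 5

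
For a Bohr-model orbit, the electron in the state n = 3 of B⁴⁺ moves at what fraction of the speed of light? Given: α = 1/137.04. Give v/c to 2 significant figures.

v_n = Zαc/n, so v/c = Zα/n = 5 × 0.0073 / 3 = 0.012

0.012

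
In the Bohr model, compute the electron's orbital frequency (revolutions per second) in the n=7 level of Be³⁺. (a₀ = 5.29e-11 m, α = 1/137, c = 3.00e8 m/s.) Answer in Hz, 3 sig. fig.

r = n²a₀/Z = 6.48e-10 m, v = Zαc/n = 1.25e6 m/s
f = v/(2πr) = 3.07e14 Hz

3.07e14 Hz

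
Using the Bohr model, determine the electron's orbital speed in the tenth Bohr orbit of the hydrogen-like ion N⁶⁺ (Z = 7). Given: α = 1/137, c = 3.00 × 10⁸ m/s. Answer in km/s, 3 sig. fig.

1530 km/s

v_n = Zαc/n = 7 × 0.00730 × 3.00 × 10⁸ / 10
    = 1530 km/s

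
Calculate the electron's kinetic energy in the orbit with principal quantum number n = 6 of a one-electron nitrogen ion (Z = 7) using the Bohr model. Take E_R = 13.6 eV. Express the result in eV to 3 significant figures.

For a Coulomb orbit the virial theorem gives K = −E_n.
E_n = −E_R·Z²/n², so K = E_R·Z²/n² = 13.6 × 7²/6² = 18.5 eV

18.5 eV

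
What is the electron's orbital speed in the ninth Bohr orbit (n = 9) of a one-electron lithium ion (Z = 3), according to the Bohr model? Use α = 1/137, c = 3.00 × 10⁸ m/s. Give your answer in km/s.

730 km/s

v_n = Zαc/n = 3 × 0.00730 × 3.00 × 10⁸ / 9
    = 730 km/s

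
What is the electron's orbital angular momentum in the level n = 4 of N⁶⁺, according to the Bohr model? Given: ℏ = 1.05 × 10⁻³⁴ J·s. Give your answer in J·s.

4.20 × 10⁻³⁴ J·s

L_n = nℏ = 4 × 1.05 × 10⁻³⁴ = 4.20 × 10⁻³⁴ J·s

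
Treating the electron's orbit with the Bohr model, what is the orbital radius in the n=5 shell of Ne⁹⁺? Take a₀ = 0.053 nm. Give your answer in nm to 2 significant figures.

r_n = n²a₀/Z = 5² × 0.053 / 10
    = 25 × 0.053 / 10 = 0.13 nm

0.13 nm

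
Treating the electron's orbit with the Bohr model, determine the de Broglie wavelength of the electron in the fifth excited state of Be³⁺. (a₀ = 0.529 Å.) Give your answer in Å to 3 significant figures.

4.99 Å

The Bohr quantisation condition is nλ = 2πr_n.
r_n = n²a₀/Z = 4.76 Å
λ = 2πr_n/n = 2π·4.76/6 = 4.99 Å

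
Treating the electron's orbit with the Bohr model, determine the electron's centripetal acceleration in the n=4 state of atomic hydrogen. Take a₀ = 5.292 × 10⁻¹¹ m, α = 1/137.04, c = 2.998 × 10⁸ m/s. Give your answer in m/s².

3.533 × 10²⁰ m/s²

r = n²a₀/Z = 8.467 × 10⁻¹⁰ m, v = Zαc/n = 5.469 × 10⁵ m/s
a = v²/r = (5.469 × 10⁵)² / 8.467 × 10⁻¹⁰ = 3.533 × 10²⁰ m/s²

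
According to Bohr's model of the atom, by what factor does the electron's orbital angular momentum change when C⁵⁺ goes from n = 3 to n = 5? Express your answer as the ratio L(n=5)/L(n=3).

L = nℏ depends only on n, so L ∝ n.
L(n=5)/L(n=3) = (5/3)^1 = 5/3

5/3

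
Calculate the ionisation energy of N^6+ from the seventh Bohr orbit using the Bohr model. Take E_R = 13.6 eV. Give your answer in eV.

13.6 eV

E_n = −E_R·Z²/n² = −13.6 × 7²/7² eV = -13.6 eV
Ionisation energy = −E_n = 13.6 eV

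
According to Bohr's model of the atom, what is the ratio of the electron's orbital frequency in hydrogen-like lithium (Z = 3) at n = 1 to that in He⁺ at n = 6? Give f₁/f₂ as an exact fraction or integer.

f ∝ Z^2 · n^-3
f₁/f₂ = (3/2)^2 · (1/6)^-3 = 486

486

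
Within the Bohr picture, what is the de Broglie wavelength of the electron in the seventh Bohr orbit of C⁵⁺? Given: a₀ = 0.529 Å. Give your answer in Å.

3.88 Å

The Bohr quantisation condition is nλ = 2πr_n.
r_n = n²a₀/Z = 4.32 Å
λ = 2πr_n/n = 2π·4.32/7 = 3.88 Å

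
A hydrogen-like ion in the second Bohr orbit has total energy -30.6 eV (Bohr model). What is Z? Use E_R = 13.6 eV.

E_n = −E_R Z²/n² ⇒ Z² = −E_n n²/E_R = 30.6 × 2² / 13.6 ≈ 9.00
Z = 3

3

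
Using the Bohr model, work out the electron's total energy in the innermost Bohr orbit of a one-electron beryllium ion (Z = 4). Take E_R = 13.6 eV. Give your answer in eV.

-218 eV

E_n = −E_R·Z²/n² = −13.6 × 4²/1² = -218 eV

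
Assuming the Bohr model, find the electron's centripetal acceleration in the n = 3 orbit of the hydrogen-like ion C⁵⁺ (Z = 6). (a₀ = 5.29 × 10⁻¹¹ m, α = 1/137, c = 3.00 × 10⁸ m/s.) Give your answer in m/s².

r = n²a₀/Z = 7.94 × 10⁻¹¹ m, v = Zαc/n = 4.38 × 10⁶ m/s
a = v²/r = (4.38 × 10⁶)² / 7.94 × 10⁻¹¹ = 2.42 × 10²³ m/s²

2.42 × 10²³ m/s²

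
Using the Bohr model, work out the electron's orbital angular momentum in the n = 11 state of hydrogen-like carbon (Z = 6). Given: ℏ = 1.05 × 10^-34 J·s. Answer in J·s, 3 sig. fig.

L_n = nℏ = 11 × 1.05 × 10^-34 = 1.16 × 10^-33 J·s

1.16 × 10^-33 J·s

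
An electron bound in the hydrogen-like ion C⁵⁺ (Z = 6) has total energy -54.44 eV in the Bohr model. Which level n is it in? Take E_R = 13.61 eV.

E_n = −E_R Z²/n² ⇒ n² = E_R Z²/(−E_n) = 13.61 × 6² / 54.44 ≈ 9.00
n = 3

3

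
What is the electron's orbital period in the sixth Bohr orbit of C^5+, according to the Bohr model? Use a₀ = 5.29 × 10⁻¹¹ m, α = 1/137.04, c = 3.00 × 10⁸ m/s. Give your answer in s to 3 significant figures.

9.11 × 10⁻¹⁶ s

r = n²a₀/Z = 6²·5.29 × 10⁻¹¹/6 = 3.17 × 10⁻¹⁰ m
v = Zαc/n = 6·0.00730·3.00 × 10⁸/6 = 2.19 × 10⁶ m/s
T = 2πr/v = 9.11 × 10⁻¹⁶ s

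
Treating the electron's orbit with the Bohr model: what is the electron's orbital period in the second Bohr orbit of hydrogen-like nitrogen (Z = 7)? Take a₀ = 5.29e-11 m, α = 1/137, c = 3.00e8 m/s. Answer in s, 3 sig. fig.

2.48e-17 s

r = n²a₀/Z = 2²·5.29e-11/7 = 3.02e-11 m
v = Zαc/n = 7·0.00730·3.00e8/2 = 7.66e6 m/s
T = 2πr/v = 2.48e-17 s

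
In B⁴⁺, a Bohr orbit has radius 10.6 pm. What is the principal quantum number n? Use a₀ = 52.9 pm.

1

r_n = n²a₀/Z ⇒ n² = rZ/a₀ = 10.6 × 5 / 52.9 ≈ 1.00
n = 1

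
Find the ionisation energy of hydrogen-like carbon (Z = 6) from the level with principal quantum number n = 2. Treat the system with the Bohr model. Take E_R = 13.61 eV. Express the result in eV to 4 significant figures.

E_n = −E_R·Z²/n² = −13.61 × 6²/2² eV = -122.5 eV
Ionisation energy = −E_n = 122.5 eV

122.5 eV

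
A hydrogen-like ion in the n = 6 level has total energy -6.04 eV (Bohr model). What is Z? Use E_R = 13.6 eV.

E_n = −E_R Z²/n² ⇒ Z² = −E_n n²/E_R = 6.04 × 6² / 13.6 ≈ 15.99
Z = 4

4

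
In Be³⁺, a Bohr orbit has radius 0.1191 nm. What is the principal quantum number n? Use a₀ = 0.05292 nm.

r_n = n²a₀/Z ⇒ n² = rZ/a₀ = 0.1191 × 4 / 0.05292 ≈ 9.00
n = 3

3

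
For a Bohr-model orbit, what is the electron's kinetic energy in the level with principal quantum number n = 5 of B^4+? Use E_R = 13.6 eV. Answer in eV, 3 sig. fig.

13.6 eV

For a Coulomb orbit the virial theorem gives K = −E_n.
E_n = −E_R·Z²/n², so K = E_R·Z²/n² = 13.6 × 5²/5² = 13.6 eV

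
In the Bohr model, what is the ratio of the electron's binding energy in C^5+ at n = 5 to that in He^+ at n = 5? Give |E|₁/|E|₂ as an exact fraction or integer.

9

|E| ∝ Z^2 · n^-2
|E|₁/|E|₂ = (6/2)^2 · (5/5)^-2 = 9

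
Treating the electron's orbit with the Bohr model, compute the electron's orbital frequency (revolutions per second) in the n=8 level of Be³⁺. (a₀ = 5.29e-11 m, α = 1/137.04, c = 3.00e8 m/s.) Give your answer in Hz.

2.06e14 Hz

r = n²a₀/Z = 8.46e-10 m, v = Zαc/n = 1.09e6 m/s
f = v/(2πr) = 2.06e14 Hz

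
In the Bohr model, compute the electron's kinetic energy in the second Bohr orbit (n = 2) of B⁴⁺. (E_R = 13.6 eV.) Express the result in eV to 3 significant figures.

85.0 eV

For a Coulomb orbit the virial theorem gives K = −E_n.
E_n = −E_R·Z²/n², so K = E_R·Z²/n² = 13.6 × 5²/2² = 85.0 eV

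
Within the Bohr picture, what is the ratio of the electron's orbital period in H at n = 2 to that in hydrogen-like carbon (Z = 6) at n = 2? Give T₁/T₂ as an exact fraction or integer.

T ∝ Z^-2 · n^3
T₁/T₂ = (1/6)^-2 · (2/2)^3 = 36

36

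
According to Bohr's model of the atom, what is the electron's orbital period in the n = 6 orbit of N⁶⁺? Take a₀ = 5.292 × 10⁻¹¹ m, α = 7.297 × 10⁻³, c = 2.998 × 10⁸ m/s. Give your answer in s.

r = n²a₀/Z = 6²·5.292 × 10⁻¹¹/7 = 2.722 × 10⁻¹⁰ m
v = Zαc/n = 7·0.007297·2.998 × 10⁸/6 = 2.552 × 10⁶ m/s
T = 2πr/v = 6.700 × 10⁻¹⁶ s

6.700 × 10⁻¹⁶ s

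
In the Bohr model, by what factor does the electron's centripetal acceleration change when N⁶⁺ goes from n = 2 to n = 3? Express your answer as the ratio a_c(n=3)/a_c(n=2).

a_c ∝ Z^3 · n^-4; with Z fixed, a_c ∝ n^-4.
a_c(n=3)/a_c(n=2) = (3/2)^-4 = 16/81

16/81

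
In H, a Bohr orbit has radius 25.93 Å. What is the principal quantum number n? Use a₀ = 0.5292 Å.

7

r_n = n²a₀/Z ⇒ n² = rZ/a₀ = 25.93 × 1 / 0.5292 ≈ 49.00
n = 7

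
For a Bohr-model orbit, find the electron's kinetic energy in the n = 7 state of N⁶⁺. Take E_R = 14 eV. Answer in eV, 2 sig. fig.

14 eV

For a Coulomb orbit the virial theorem gives K = −E_n.
E_n = −E_R·Z²/n², so K = E_R·Z²/n² = 14 × 7²/7² = 14 eV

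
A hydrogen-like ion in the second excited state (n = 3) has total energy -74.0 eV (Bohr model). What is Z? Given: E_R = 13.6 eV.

E_n = −E_R Z²/n² ⇒ Z² = −E_n n²/E_R = 74.0 × 3² / 13.6 ≈ 48.97
Z = 7

7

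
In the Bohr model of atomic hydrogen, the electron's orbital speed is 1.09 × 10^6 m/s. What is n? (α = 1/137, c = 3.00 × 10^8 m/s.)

v_n = Zαc/n ⇒ n = Zαc/v = 1 × 0.00730 × 3.00 × 10^8 / 1.09 × 10^6 ≈ 2.01
n = 2

2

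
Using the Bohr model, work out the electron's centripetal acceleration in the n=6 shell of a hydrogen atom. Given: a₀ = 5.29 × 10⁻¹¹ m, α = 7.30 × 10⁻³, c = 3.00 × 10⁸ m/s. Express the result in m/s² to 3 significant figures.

7.00 × 10¹⁹ m/s²

r = n²a₀/Z = 1.90 × 10⁻⁹ m, v = Zαc/n = 3.65 × 10⁵ m/s
a = v²/r = (3.65 × 10⁵)² / 1.90 × 10⁻⁹ = 7.00 × 10¹⁹ m/s²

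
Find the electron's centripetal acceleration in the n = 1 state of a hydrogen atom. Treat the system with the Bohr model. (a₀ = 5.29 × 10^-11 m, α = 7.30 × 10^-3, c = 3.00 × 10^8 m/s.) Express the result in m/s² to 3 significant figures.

9.07 × 10^22 m/s²

r = n²a₀/Z = 5.29 × 10^-11 m, v = Zαc/n = 2.19 × 10^6 m/s
a = v²/r = (2.19 × 10^6)² / 5.29 × 10^-11 = 9.07 × 10^22 m/s²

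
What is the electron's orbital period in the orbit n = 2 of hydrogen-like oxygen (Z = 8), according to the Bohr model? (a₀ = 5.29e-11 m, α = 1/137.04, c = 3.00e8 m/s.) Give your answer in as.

r = n²a₀/Z = 2²·5.29e-11/8 = 2.65e-11 m
v = Zαc/n = 8·0.00730·3.00e8/2 = 8.76e6 m/s
T = 2πr/v = 1.90e-17 s = 19.0 as

19.0 as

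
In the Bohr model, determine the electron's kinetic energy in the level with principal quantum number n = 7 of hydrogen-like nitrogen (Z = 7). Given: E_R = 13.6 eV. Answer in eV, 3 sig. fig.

13.6 eV

For a Coulomb orbit the virial theorem gives K = −E_n.
E_n = −E_R·Z²/n², so K = E_R·Z²/n² = 13.6 × 7²/7² = 13.6 eV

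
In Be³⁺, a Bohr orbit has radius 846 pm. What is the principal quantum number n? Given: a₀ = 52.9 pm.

r_n = n²a₀/Z ⇒ n² = rZ/a₀ = 846 × 4 / 52.9 ≈ 63.97
n = 8

8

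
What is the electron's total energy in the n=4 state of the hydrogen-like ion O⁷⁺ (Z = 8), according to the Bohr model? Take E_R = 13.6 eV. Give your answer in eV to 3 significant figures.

E_n = −E_R·Z²/n² = −13.6 × 8²/4² = -54.4 eV

-54.4 eV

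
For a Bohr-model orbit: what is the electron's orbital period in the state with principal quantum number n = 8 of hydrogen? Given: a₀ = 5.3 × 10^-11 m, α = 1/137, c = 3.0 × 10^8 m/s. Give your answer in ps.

0.078 ps

r = n²a₀/Z = 8²·5.3 × 10^-11/1 = 3.4 × 10^-9 m
v = Zαc/n = 1·0.0073·3.0 × 10^8/8 = 2.7 × 10^5 m/s
T = 2πr/v = 7.8 × 10^-14 s = 0.078 ps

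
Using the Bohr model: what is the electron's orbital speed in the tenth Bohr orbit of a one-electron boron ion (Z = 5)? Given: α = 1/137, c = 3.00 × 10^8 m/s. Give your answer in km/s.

1090 km/s

v_n = Zαc/n = 5 × 0.00730 × 3.00 × 10^8 / 10
    = 1090 km/s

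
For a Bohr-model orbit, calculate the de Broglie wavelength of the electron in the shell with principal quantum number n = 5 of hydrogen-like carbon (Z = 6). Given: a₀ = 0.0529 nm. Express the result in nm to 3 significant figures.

The Bohr quantisation condition is nλ = 2πr_n.
r_n = n²a₀/Z = 0.220 nm
λ = 2πr_n/n = 2π·0.220/5 = 0.277 nm

0.277 nm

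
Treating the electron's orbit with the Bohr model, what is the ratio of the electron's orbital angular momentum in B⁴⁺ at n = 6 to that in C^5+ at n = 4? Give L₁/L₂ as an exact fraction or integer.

3/2

L = nℏ is independent of Z.
L₁/L₂ = n₁/n₂ = 6/4 = 3/2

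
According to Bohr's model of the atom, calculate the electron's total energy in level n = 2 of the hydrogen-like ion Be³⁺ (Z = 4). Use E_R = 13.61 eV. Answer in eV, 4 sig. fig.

-54.44 eV

E_n = −E_R·Z²/n² = −13.61 × 4²/2² = -54.44 eV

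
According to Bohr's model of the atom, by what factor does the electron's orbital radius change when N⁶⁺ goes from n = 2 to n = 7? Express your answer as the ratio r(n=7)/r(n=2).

49/4

r ∝ Z^-1 · n^2; with Z fixed, r ∝ n^2.
r(n=7)/r(n=2) = (7/2)^2 = 49/4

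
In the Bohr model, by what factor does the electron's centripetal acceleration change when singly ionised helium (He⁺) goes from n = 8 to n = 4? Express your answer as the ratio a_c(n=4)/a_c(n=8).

a_c ∝ Z^3 · n^-4; with Z fixed, a_c ∝ n^-4.
a_c(n=4)/a_c(n=8) = (4/8)^-4 = 16

16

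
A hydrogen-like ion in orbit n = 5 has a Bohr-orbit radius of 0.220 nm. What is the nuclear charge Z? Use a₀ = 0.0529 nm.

r_n = n²a₀/Z ⇒ Z = n²a₀/r = 5² × 0.0529 / 0.220 ≈ 6.01
Z = 6

6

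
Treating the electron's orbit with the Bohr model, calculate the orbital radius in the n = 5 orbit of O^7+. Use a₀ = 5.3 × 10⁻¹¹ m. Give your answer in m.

1.7 × 10⁻¹⁰ m

r_n = n²a₀/Z = 5² × 5.3 × 10⁻¹¹ / 8
    = 25 × 5.3 × 10⁻¹¹ / 8 = 1.7 × 10⁻¹⁰ m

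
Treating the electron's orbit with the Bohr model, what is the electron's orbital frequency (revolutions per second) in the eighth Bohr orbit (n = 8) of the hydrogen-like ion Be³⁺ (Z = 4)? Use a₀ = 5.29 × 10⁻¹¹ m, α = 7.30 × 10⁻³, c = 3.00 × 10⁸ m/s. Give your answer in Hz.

r = n²a₀/Z = 8.46 × 10⁻¹⁰ m, v = Zαc/n = 1.09 × 10⁶ m/s
f = v/(2πr) = 2.06 × 10¹⁴ Hz

2.06 × 10¹⁴ Hz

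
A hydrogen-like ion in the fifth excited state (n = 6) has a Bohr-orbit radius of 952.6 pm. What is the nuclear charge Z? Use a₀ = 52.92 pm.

2

r_n = n²a₀/Z ⇒ Z = n²a₀/r = 6² × 52.92 / 952.6 ≈ 2.00
Z = 2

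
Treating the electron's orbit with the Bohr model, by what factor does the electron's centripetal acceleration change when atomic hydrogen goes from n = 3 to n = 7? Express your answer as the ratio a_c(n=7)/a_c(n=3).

a_c ∝ Z^3 · n^-4; with Z fixed, a_c ∝ n^-4.
a_c(n=7)/a_c(n=3) = (7/3)^-4 = 81/2401

81/2401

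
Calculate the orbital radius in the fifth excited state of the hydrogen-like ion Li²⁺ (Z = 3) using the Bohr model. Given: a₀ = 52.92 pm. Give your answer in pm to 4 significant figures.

r_n = n²a₀/Z = 6² × 52.92 / 3
    = 36 × 52.92 / 3 = 635.0 pm

635.0 pm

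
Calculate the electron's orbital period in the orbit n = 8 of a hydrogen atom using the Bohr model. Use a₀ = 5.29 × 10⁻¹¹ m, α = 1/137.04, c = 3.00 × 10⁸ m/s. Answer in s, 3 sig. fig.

7.77 × 10⁻¹⁴ s

r = n²a₀/Z = 8²·5.29 × 10⁻¹¹/1 = 3.39 × 10⁻⁹ m
v = Zαc/n = 1·0.00730·3.00 × 10⁸/8 = 2.74 × 10⁵ m/s
T = 2πr/v = 7.77 × 10⁻¹⁴ s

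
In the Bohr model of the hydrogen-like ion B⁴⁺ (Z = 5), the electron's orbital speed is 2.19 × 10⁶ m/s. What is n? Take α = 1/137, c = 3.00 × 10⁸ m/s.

v_n = Zαc/n ⇒ n = Zαc/v = 5 × 0.00730 × 3.00 × 10⁸ / 2.19 × 10⁶ ≈ 5.00
n = 5

5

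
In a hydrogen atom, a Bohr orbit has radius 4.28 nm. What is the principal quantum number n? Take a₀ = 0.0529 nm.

9

r_n = n²a₀/Z ⇒ n² = rZ/a₀ = 4.28 × 1 / 0.0529 ≈ 80.91
n = 9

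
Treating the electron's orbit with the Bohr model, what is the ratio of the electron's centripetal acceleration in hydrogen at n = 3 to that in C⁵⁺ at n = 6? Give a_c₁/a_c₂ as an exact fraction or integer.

2/27

a_c ∝ Z^3 · n^-4
a_c₁/a_c₂ = (1/6)^3 · (3/6)^-4 = 2/27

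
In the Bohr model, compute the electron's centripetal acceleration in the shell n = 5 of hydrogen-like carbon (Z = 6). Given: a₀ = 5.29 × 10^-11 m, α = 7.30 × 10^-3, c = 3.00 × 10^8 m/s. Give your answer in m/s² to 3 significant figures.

r = n²a₀/Z = 2.20 × 10^-10 m, v = Zαc/n = 2.63 × 10^6 m/s
a = v²/r = (2.63 × 10^6)² / 2.20 × 10^-10 = 3.13 × 10^22 m/s²

3.13 × 10^22 m/s²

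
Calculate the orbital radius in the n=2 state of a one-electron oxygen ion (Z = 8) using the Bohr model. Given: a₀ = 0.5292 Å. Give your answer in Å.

r_n = n²a₀/Z = 2² × 0.5292 / 8
    = 4 × 0.5292 / 8 = 0.2646 Å

0.2646 Å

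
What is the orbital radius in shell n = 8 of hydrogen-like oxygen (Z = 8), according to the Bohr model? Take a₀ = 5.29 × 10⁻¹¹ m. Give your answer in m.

r_n = n²a₀/Z = 8² × 5.29 × 10⁻¹¹ / 8
    = 64 × 5.29 × 10⁻¹¹ / 8 = 4.23 × 10⁻¹⁰ m

4.23 × 10⁻¹⁰ m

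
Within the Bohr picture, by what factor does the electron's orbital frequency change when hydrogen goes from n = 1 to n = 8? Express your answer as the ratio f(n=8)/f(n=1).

1/512

f ∝ Z^2 · n^-3; with Z fixed, f ∝ n^-3.
f(n=8)/f(n=1) = (8/1)^-3 = 1/512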